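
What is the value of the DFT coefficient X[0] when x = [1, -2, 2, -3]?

X[0] = Σ(n=0 to 3) x[n] · ω_4^0 = Σ x[n]
= (1) + (-2) + (2) + (-3)

X[0] = -2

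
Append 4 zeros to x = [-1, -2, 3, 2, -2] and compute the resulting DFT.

Original 5-point DFT: [0, -6.2812-0.5878i, 3.7812+0.9511i, 3.7812-0.9511i, -6.2812+0.5878i]
Zero-padded 9-point DFT provides frequency interpolation.

DFT_9([x, 0, ...]) = [0, -1.1318-2.7169i, -6.6985+1.3900i, 1.5000+6.0622i, 1.8302-1.0893i, 1.8302+1.0893i, 1.5000-6.0622i, -6.6985-1.3900i, -1.1318+2.7169i]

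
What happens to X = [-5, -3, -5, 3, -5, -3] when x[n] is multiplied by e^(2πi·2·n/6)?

Modulation property: DFT(ω_6^(-2n)·x[n]) = X[(k-2) mod 6], so circularly shift X by 2 positions.

X[k-2] = [-5, -3, -5, -3, -5, 3]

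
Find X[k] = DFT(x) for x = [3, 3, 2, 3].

X[k] = Σ(n=0 to 3) x[n] · ω_4^(nk)
where ω_4 = e^(-2πi/4)

Computing each X[k]:
X[0] = 11
X[1] = 1
X[2] = -1
X[3] = 1

X = [11, 1, -1, 1]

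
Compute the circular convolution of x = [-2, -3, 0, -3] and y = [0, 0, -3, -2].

(x ⊛ y)[n] = Σ(m=0 to 3) x[m] · y[(n-m) mod 4]

Computing each output sample:
(x ⊛ y)[0] = 6
(x ⊛ y)[1] = 9
(x ⊛ y)[2] = 12
(x ⊛ y)[3] = 13

x ⊛ y = [6, 9, 12, 13]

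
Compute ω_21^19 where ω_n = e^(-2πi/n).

ω_21^19 = e^(-2πi·19/21)
= cos(-2π·19/21) + i·sin(-2π·19/21)
= cos(-38π/21) + i·sin(-38π/21)

ω_21^19 = cos(-38π/21) + i·sin(-38π/21) = 0.8262+0.5633i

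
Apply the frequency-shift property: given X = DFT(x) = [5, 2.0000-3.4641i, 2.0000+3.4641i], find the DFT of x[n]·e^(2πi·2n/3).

Modulation property: DFT(ω_3^(-2n)·x[n]) = X[(k-2) mod 3], so circularly shift X by 2 positions.

X[k-2] = [2.0000-3.4641i, 2.0000+3.4641i, 5]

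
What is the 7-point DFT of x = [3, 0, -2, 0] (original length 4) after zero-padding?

Original 4-point DFT: [1, 5, 1, 5]
Zero-padded 7-point DFT provides frequency interpolation.

DFT_7([x, 0, ...]) = [1, 3.4450+1.9499i, 4.8019-0.8678i, 1.7530-1.5637i, 1.7530+1.5637i, 4.8019+0.8678i, 3.4450-1.9499i]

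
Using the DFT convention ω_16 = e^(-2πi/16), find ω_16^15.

ω_16^15 = e^(-2πi·15/16)
= cos(-2π·15/16) + i·sin(-2π·15/16)
= cos(-30π/16) + i·sin(-30π/16)

ω_16^15 = cos(-30π/16) + i·sin(-30π/16) = 0.9239+0.3827i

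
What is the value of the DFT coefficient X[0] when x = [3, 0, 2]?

X[0] = Σ(n=0 to 2) x[n] · ω_3^0 = Σ x[n]
= (3) + (0) + (2)

X[0] = 5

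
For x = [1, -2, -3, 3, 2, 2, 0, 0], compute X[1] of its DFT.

X[1] = Σ(n=0 to 7) x[n] · ω_8^(1n) where ω_8 = e^(-2πi/8)
= (1)·ω_8^0 + (-2)·ω_8^1 + (-3)·ω_8^2 + (3)·ω_8^3 + (2)·ω_8^4 + (2)·ω_8^5 + (0)·ω_8^6 + (0)·ω_8^7

X[1] = -5.9497+3.7071i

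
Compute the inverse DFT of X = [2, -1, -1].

x[n] = (1/3) Σ(k=0 to 2) X[k] · e^(2πikn/3)

Computing each x[n]:
x[0] = 0
x[1] = 1
x[2] = 1

x = [0, 1, 1]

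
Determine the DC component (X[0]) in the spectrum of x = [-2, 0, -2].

X[0] = Σ(n=0 to 2) x[n] · ω_3^0 = Σ x[n]
= (-2) + (0) + (-2)

X[0] = -4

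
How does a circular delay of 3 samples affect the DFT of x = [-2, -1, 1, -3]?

Time shift by 3: X_shifted[k] = ω_4^(3k) · X[k]
Shifted x = [-1, 1, -3, -2]

DFT(x[n-3]) = [-5, 2-3i, -3, 2+3i]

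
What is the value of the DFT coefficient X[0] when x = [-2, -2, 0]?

X[0] = Σ(n=0 to 2) x[n] · ω_3^0 = Σ x[n]
= (-2) + (-2) + (0)

X[0] = -4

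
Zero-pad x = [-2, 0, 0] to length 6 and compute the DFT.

Original 3-point DFT: [-2, -2, -2]
Zero-padded 6-point DFT provides frequency interpolation.

DFT_6([x, 0, ...]) = [-2, -2, -2, -2, -2, -2]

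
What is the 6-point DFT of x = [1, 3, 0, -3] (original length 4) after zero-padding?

Original 4-point DFT: [1, 1-6i, 1, 1+6i]
Zero-padded 6-point DFT provides frequency interpolation.

DFT_6([x, 0, ...]) = [1, 5.5000-2.5981i, -3.5000-2.5981i, 1, -3.5000+2.5981i, 5.5000+2.5981i]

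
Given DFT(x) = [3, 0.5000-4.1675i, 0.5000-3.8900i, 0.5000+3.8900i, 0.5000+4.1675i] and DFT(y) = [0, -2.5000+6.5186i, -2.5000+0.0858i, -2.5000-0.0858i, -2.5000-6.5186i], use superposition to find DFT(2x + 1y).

By linearity: DFT(2x + 1y) = 2·DFT(x) + 1·DFT(y)
= 2·[3, 0.5000-4.1675i, 0.5000-3.8900i, 0.5000+3.8900i, 0.5000+4.1675i] + 1·[0, -2.5000+6.5186i, -2.5000+0.0858i, -2.5000-0.0858i, -2.5000-6.5186i]

Computing element-wise:
Z[0] = 2·(3) + 1·(0) = 6
Z[1] = 2·(0.5000-4.1675i) + 1·(-2.5000+6.5186i) = -1.5000-1.8164i
Z[2] = 2·(0.5000-3.8900i) + 1·(-2.5000+0.0858i) = -1.5000-7.6942i
Z[3] = 2·(0.5000+3.8900i) + 1·(-2.5000-0.0858i) = -1.5000+7.6942i
Z[4] = 2·(0.5000+4.1675i) + 1·(-2.5000-6.5186i) = -1.5000+1.8164i

DFT(2x + 1y) = 2·X + 1·Y = [6, -1.5000-1.8164i, -1.5000-7.6942i, -1.5000+7.6942i, -1.5000+1.8164i]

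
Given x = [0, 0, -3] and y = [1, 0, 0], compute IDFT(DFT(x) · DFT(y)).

(x ⊛ y)[n] = Σ(m=0 to 2) x[m] · y[(n-m) mod 3]

Computing each output sample:
(x ⊛ y)[0] = 0
(x ⊛ y)[1] = 0
(x ⊛ y)[2] = -3

x ⊛ y = [0, 0, -3]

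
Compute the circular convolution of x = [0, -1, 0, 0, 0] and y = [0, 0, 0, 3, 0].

(x ⊛ y)[n] = Σ(m=0 to 4) x[m] · y[(n-m) mod 5]

Computing each output sample:
(x ⊛ y)[0] = 0
(x ⊛ y)[1] = 0
(x ⊛ y)[2] = 0
(x ⊛ y)[3] = 0
(x ⊛ y)[4] = -3

x ⊛ y = [0, 0, 0, 0, -3]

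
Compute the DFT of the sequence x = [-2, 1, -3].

X[k] = Σ(n=0 to 2) x[n] · ω_3^(nk)
where ω_3 = e^(-2πi/3)

Computing each X[k]:
X[0] = -4
X[1] = -1.0000-3.4641i
X[2] = -1.0000+3.4641i

X = [-4, -1.0000-3.4641i, -1.0000+3.4641i]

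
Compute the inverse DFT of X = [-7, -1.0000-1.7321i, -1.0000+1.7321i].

x[n] = (1/3) Σ(k=0 to 2) X[k] · e^(2πikn/3)

Computing each x[n]:
x[0] = -3
x[1] = -1
x[2] = -3

x = [-3, -1, -3]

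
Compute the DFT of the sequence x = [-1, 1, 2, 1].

X[k] = Σ(n=0 to 3) x[n] · ω_4^(nk)
where ω_4 = e^(-2πi/4)

Computing each X[k]:
X[0] = 3
X[1] = -3
X[2] = -1
X[3] = -3

X = [3, -3, -1, -3]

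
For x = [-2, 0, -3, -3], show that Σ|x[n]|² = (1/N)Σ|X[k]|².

Time domain:
Σ|x[n]|² = |-2|² + |0|² + |-3|² + |-3|² = 22.0000

Frequency domain:
(1/4)Σ|X[k]|² = (1/4)(|-8|² + |1-3i|² + |-2|² + |1+3i|²) = (1/4)·88.0000 = 22.0000

Both sides agree, confirming Parseval's theorem.

Σ|x[n]|² = (1/N)Σ|X[k]|² = 22.0000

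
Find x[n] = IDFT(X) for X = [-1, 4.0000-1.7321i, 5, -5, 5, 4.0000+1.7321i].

x[n] = (1/6) Σ(k=0 to 5) X[k] · e^(2πikn/6)

Computing each x[n]:
x[0] = 2
x[1] = 1
x[2] = -2
x[3] = 1
x[4] = -3
x[5] = 0

x = [2, 1, -2, 1, -3, 0]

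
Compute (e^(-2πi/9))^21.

Since ω_9^9 = 1, powers reduce modulo 9.
21 mod 9 = 3
So ω_9^21 = ω_9^3 = e^(-2πi·3/9)

ω_9^21 = ω_9^3 = -0.5000-0.8660i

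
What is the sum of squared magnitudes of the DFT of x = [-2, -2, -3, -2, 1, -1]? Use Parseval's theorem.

Parseval: Σ|x[n]|² = (1/N)Σ|X[k]|², so Σ|X[k]|² = N·Σ|x[n]|² = 6·23.0000

Σ|X[k]|² = N·Σ|x[n]|² = 6·23.0000 = 138.0000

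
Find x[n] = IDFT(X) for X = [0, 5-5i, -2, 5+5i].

x[n] = (1/4) Σ(k=0 to 3) X[k] · e^(2πikn/4)

Computing each x[n]:
x[0] = 2
x[1] = 3
x[2] = -3
x[3] = -2

x = [2, 3, -3, -2]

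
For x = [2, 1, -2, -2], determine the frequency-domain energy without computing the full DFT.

Parseval: Σ|x[n]|² = (1/N)Σ|X[k]|², so Σ|X[k]|² = N·Σ|x[n]|² = 4·13.0000

Σ|X[k]|² = N·Σ|x[n]|² = 4·13.0000 = 52.0000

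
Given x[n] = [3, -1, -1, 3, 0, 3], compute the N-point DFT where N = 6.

X[k] = Σ(n=0 to 5) x[n] · ω_6^(nk)
where ω_6 = e^(-2πi/6)

Computing each X[k]:
X[0] = 7
X[1] = 1.5000+4.3301i
X[2] = 5.5000+2.5981i
X[3] = -3
X[4] = 5.5000-2.5981i
X[5] = 1.5000-4.3301i

X = [7, 1.5000+4.3301i, 5.5000+2.5981i, -3, 5.5000-2.5981i, 1.5000-4.3301i]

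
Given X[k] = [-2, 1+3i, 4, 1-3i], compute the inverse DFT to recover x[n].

x[n] = (1/4) Σ(k=0 to 3) X[k] · e^(2πikn/4)

Computing each x[n]:
x[0] = 1
x[1] = -3
x[2] = 0
x[3] = 0

x = [1, -3, 0, 0]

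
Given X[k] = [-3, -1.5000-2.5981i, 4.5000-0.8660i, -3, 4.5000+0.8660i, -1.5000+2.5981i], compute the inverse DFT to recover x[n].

x[n] = (1/6) Σ(k=0 to 5) X[k] · e^(2πikn/6)

Computing each x[n]:
x[0] = 0
x[1] = 0
x[2] = -1
x[3] = 2
x[4] = -2
x[5] = -2

x = [0, 0, -1, 2, -2, -2]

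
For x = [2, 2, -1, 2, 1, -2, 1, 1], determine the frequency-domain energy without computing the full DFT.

Parseval: Σ|x[n]|² = (1/N)Σ|X[k]|², so Σ|X[k]|² = N·Σ|x[n]|² = 8·20.0000

Σ|X[k]|² = N·Σ|x[n]|² = 8·20.0000 = 160.0000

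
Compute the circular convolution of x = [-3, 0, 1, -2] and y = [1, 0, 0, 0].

(x ⊛ y)[n] = Σ(m=0 to 3) x[m] · y[(n-m) mod 4]

Computing each output sample:
(x ⊛ y)[0] = -3
(x ⊛ y)[1] = 0
(x ⊛ y)[2] = 1
(x ⊛ y)[3] = -2

x ⊛ y = [-3, 0, 1, -2]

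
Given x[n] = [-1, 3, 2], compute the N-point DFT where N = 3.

X[k] = Σ(n=0 to 2) x[n] · ω_3^(nk)
where ω_3 = e^(-2πi/3)

Computing each X[k]:
X[0] = 4
X[1] = -3.5000-0.8660i
X[2] = -3.5000+0.8660i

X = [4, -3.5000-0.8660i, -3.5000+0.8660i]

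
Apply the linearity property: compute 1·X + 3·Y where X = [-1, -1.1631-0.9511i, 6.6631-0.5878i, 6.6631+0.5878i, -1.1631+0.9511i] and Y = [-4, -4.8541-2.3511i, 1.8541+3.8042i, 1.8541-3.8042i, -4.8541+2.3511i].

By linearity: DFT(1x + 3y) = 1·DFT(x) + 3·DFT(y)
= 1·[-1, -1.1631-0.9511i, 6.6631-0.5878i, 6.6631+0.5878i, -1.1631+0.9511i] + 3·[-4, -4.8541-2.3511i, 1.8541+3.8042i, 1.8541-3.8042i, -4.8541+2.3511i]

Computing element-wise:
Z[0] = 1·(-1) + 3·(-4) = -13
Z[1] = 1·(-1.1631-0.9511i) + 3·(-4.8541-2.3511i) = -15.7254-8.0044i
Z[2] = 1·(6.6631-0.5878i) + 3·(1.8541+3.8042i) = 12.2254+10.8248i
Z[3] = 1·(6.6631+0.5878i) + 3·(1.8541-3.8042i) = 12.2254-10.8248i
Z[4] = 1·(-1.1631+0.9511i) + 3·(-4.8541+2.3511i) = -15.7254+8.0044i

DFT(1x + 3y) = 1·X + 3·Y = [-13, -15.7254-8.0044i, 12.2254+10.8248i, 12.2254-10.8248i, -15.7254+8.0044i]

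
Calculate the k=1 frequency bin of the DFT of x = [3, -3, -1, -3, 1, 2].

X[1] = Σ(n=0 to 5) x[n] · ω_6^(1n) where ω_6 = e^(-2πi/6)
= (3)·ω_6^0 + (-3)·ω_6^1 + (-1)·ω_6^2 + (-3)·ω_6^3 + (1)·ω_6^4 + (2)·ω_6^5

X[1] = 5.5000+6.0622i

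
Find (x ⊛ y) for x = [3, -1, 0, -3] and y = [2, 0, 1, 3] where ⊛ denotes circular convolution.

(x ⊛ y)[n] = Σ(m=0 to 3) x[m] · y[(n-m) mod 4]

Computing each output sample:
(x ⊛ y)[0] = 3
(x ⊛ y)[1] = -5
(x ⊛ y)[2] = -6
(x ⊛ y)[3] = 2

x ⊛ y = [3, -5, -6, 2]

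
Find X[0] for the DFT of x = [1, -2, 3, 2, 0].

X[0] = Σ(n=0 to 4) x[n] · ω_5^0 = Σ x[n]
= (1) + (-2) + (3) + (2) + (0)

X[0] = 4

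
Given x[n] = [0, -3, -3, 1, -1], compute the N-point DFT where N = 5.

X[k] = Σ(n=0 to 4) x[n] · ω_5^(nk)
where ω_5 = e^(-2πi/5)

Computing each X[k]:
X[0] = -6
X[1] = 0.3820+4.2533i
X[2] = 2.6180-2.6287i
X[3] = 2.6180+2.6287i
X[4] = 0.3820-4.2533i

X = [-6, 0.3820+4.2533i, 2.6180-2.6287i, 2.6180+2.6287i, 0.3820-4.2533i]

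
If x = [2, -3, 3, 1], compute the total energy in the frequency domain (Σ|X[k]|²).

Parseval: Σ|x[n]|² = (1/N)Σ|X[k]|², so Σ|X[k]|² = N·Σ|x[n]|² = 4·23.0000

Σ|X[k]|² = N·Σ|x[n]|² = 4·23.0000 = 92.0000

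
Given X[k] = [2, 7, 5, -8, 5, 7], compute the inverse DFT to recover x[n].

x[n] = (1/6) Σ(k=0 to 5) X[k] · e^(2πikn/6)

Computing each x[n]:
x[0] = 3
x[1] = 2
x[2] = -3
x[3] = 1
x[4] = -3
x[5] = 2

x = [3, 2, -3, 1, -3, 2]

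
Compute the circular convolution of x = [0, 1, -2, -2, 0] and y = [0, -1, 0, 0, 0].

(x ⊛ y)[n] = Σ(m=0 to 4) x[m] · y[(n-m) mod 5]

Computing each output sample:
(x ⊛ y)[0] = 0
(x ⊛ y)[1] = 0
(x ⊛ y)[2] = -1
(x ⊛ y)[3] = 2
(x ⊛ y)[4] = 2

x ⊛ y = [0, 0, -1, 2, 2]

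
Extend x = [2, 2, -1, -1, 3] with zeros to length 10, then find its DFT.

Original 5-point DFT: [5, 5.1631+0.9511i, -2.6631+0.5878i, -2.6631-0.5878i, 5.1631-0.9511i]
Zero-padded 10-point DFT provides frequency interpolation.

DFT_10([x, 0, ...]) = [5, 1.1910-1.0368i, 5.1631+0.9511i, 2.3090-5.9309i, -2.6631+0.5878i, 3, -2.6631-0.5878i, 2.3090+5.9309i, 5.1631-0.9511i, 1.1910+1.0368i]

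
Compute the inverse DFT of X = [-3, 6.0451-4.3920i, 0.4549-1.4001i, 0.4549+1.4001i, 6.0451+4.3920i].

x[n] = (1/5) Σ(k=0 to 4) X[k] · e^(2πikn/5)

Computing each x[n]:
x[0] = 2
x[1] = 2
x[2] = -2
x[3] = -3
x[4] = -2

x = [2, 2, -2, -3, -2]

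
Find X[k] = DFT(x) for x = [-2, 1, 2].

X[k] = Σ(n=0 to 2) x[n] · ω_3^(nk)
where ω_3 = e^(-2πi/3)

Computing each X[k]:
X[0] = 1
X[1] = -3.5000+0.8660i
X[2] = -3.5000-0.8660i

X = [1, -3.5000+0.8660i, -3.5000-0.8660i]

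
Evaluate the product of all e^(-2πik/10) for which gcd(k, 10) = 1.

The primitive 10th roots of unity are ω_10^k for k coprime to 10: k ∈ {1, 3, 7, 9}
Their product equals the constant term of the cyclotomic polynomial Φ_10(x) up to sign.
For n ≥ 3, the product of all primitive nth roots of unity is 1. (For n=1 it is 1; for n=2 it is -1.)

1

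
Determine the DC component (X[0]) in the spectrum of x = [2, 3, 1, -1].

X[0] = Σ(n=0 to 3) x[n] · ω_4^0 = Σ x[n]
= (2) + (3) + (1) + (-1)

X[0] = 5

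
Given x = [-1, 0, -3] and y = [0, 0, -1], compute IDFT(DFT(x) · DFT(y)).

(x ⊛ y)[n] = Σ(m=0 to 2) x[m] · y[(n-m) mod 3]

Computing each output sample:
(x ⊛ y)[0] = 0
(x ⊛ y)[1] = 3
(x ⊛ y)[2] = 1

x ⊛ y = [0, 3, 1]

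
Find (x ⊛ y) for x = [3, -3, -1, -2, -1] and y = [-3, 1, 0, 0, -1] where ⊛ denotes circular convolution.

(x ⊛ y)[n] = Σ(m=0 to 4) x[m] · y[(n-m) mod 5]

Computing each output sample:
(x ⊛ y)[0] = -7
(x ⊛ y)[1] = 13
(x ⊛ y)[2] = 2
(x ⊛ y)[3] = 6
(x ⊛ y)[4] = -2

x ⊛ y = [-7, 13, 2, 6, -2]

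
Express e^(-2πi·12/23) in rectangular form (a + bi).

ω_23^12 = e^(-2πi·12/23)
= cos(-2π·12/23) + i·sin(-2π·12/23)
= cos(-24π/23) + i·sin(-24π/23)

ω_23^12 = cos(-24π/23) + i·sin(-24π/23) = -0.9907+0.1362i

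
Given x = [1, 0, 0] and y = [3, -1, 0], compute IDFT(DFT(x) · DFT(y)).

(x ⊛ y)[n] = Σ(m=0 to 2) x[m] · y[(n-m) mod 3]

Computing each output sample:
(x ⊛ y)[0] = 3
(x ⊛ y)[1] = -1
(x ⊛ y)[2] = 0

x ⊛ y = [3, -1, 0]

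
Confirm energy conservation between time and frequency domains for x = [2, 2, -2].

Time domain:
Σ|x[n]|² = |2|² + |2|² + |-2|² = 12.0000

Frequency domain:
(1/3)Σ|X[k]|² = (1/3)(|2|² + |2.0000-3.4641i|² + |2.0000+3.4641i|²) = (1/3)·36.0000 = 12.0000

Both sides agree, confirming Parseval's theorem.

Σ|x[n]|² = (1/N)Σ|X[k]|² = 12.0000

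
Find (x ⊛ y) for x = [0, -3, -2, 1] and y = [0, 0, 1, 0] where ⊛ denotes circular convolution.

(x ⊛ y)[n] = Σ(m=0 to 3) x[m] · y[(n-m) mod 4]

Computing each output sample:
(x ⊛ y)[0] = -2
(x ⊛ y)[1] = 1
(x ⊛ y)[2] = 0
(x ⊛ y)[3] = -3

x ⊛ y = [-2, 1, 0, -3]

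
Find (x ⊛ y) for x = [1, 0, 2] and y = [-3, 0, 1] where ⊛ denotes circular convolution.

(x ⊛ y)[n] = Σ(m=0 to 2) x[m] · y[(n-m) mod 3]

Computing each output sample:
(x ⊛ y)[0] = -3
(x ⊛ y)[1] = 2
(x ⊛ y)[2] = -5

x ⊛ y = [-3, 2, -5]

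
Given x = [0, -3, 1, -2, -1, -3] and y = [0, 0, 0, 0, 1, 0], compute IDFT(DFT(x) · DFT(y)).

(x ⊛ y)[n] = Σ(m=0 to 5) x[m] · y[(n-m) mod 6]

Computing each output sample:
(x ⊛ y)[0] = 1
(x ⊛ y)[1] = -2
(x ⊛ y)[2] = -1
(x ⊛ y)[3] = -3
(x ⊛ y)[4] = 0
(x ⊛ y)[5] = -3

x ⊛ y = [1, -2, -1, -3, 0, -3]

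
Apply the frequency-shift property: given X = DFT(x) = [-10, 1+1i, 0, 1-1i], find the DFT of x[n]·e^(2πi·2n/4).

Modulation property: DFT(ω_4^(-2n)·x[n]) = X[(k-2) mod 4], so circularly shift X by 2 positions.

X[k-2] = [0, 1-1i, -10, 1+1i]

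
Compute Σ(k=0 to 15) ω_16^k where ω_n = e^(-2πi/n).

Sum of all nth roots of unity equals 0 for n > 1 (geometric series with r ≠ 1).

0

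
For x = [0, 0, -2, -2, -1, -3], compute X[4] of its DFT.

X[4] = Σ(n=0 to 5) x[n] · ω_6^(4n) where ω_6 = e^(-2πi/6)
= (0)·ω_6^0 + (0)·ω_6^4 + (-2)·ω_6^8 + (-2)·ω_6^12 + (-1)·ω_6^16 + (-3)·ω_6^20

X[4] = 1.0000+3.4641i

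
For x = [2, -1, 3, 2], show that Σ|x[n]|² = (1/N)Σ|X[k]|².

Time domain:
Σ|x[n]|² = |2|² + |-1|² + |3|² + |2|² = 18.0000

Frequency domain:
(1/4)Σ|X[k]|² = (1/4)(|6|² + |-1+3i|² + |4|² + |-1-3i|²) = (1/4)·72.0000 = 18.0000

Both sides agree, confirming Parseval's theorem.

Σ|x[n]|² = (1/N)Σ|X[k]|² = 18.0000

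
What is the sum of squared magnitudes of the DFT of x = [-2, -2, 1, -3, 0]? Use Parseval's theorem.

Parseval: Σ|x[n]|² = (1/N)Σ|X[k]|², so Σ|X[k]|² = N·Σ|x[n]|² = 5·18.0000

Σ|X[k]|² = N·Σ|x[n]|² = 5·18.0000 = 90.0000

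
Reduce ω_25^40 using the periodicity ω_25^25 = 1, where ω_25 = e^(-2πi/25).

Since ω_25^25 = 1, powers reduce modulo 25.
40 mod 25 = 15
So ω_25^40 = ω_25^15 = e^(-2πi·15/25)

ω_25^40 = ω_25^15 = -0.8090+0.5878i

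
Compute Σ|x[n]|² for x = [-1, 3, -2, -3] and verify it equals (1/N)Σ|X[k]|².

Time domain:
Σ|x[n]|² = |-1|² + |3|² + |-2|² + |-3|² = 23.0000

Frequency domain:
(1/4)Σ|X[k]|² = (1/4)(|-3|² + |1-6i|² + |-3|² + |1+6i|²) = (1/4)·92.0000 = 23.0000

Both sides agree, confirming Parseval's theorem.

Σ|x[n]|² = (1/N)Σ|X[k]|² = 23.0000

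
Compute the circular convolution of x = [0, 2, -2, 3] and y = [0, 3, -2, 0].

(x ⊛ y)[n] = Σ(m=0 to 3) x[m] · y[(n-m) mod 4]

Computing each output sample:
(x ⊛ y)[0] = 13
(x ⊛ y)[1] = -6
(x ⊛ y)[2] = 6
(x ⊛ y)[3] = -10

x ⊛ y = [13, -6, 6, -10]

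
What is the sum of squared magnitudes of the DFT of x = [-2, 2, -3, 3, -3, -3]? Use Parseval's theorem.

Parseval: Σ|x[n]|² = (1/N)Σ|X[k]|², so Σ|X[k]|² = N·Σ|x[n]|² = 6·44.0000

Σ|X[k]|² = N·Σ|x[n]|² = 6·44.0000 = 264.0000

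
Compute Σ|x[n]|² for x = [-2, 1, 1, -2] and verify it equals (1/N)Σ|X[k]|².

Time domain:
Σ|x[n]|² = |-2|² + |1|² + |1|² + |-2|² = 10.0000

Frequency domain:
(1/4)Σ|X[k]|² = (1/4)(|-2|² + |-3-3i|² + |0|² + |-3+3i|²) = (1/4)·40.0000 = 10.0000

Both sides agree, confirming Parseval's theorem.

Σ|x[n]|² = (1/N)Σ|X[k]|² = 10.0000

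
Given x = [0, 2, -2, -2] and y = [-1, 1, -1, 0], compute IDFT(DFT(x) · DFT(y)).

(x ⊛ y)[n] = Σ(m=0 to 3) x[m] · y[(n-m) mod 4]

Computing each output sample:
(x ⊛ y)[0] = 0
(x ⊛ y)[1] = 0
(x ⊛ y)[2] = 4
(x ⊛ y)[3] = -2

x ⊛ y = [0, 0, 4, -2]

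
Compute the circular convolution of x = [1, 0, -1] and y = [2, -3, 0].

(x ⊛ y)[n] = Σ(m=0 to 2) x[m] · y[(n-m) mod 3]

Computing each output sample:
(x ⊛ y)[0] = 5
(x ⊛ y)[1] = -3
(x ⊛ y)[2] = -2

x ⊛ y = [5, -3, -2]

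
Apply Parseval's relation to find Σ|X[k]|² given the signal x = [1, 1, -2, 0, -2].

Parseval: Σ|x[n]|² = (1/N)Σ|X[k]|², so Σ|X[k]|² = N·Σ|x[n]|² = 5·10.0000

Σ|X[k]|² = N·Σ|x[n]|² = 5·10.0000 = 50.0000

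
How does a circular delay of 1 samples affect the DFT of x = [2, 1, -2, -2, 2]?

Time shift by 1: X_shifted[k] = ω_5^(1k) · X[k]
Shifted x = [2, 2, 1, -2, -2]

DFT(x[n-1]) = [1, 2.8090-5.5676i, 1.6910+0.5020i, 1.6910-0.5020i, 2.8090+5.5676i]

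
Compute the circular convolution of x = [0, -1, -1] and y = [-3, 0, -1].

(x ⊛ y)[n] = Σ(m=0 to 2) x[m] · y[(n-m) mod 3]

Computing each output sample:
(x ⊛ y)[0] = 1
(x ⊛ y)[1] = 4
(x ⊛ y)[2] = 3

x ⊛ y = [1, 4, 3]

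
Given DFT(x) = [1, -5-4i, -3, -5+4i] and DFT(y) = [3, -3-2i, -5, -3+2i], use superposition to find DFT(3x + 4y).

By linearity: DFT(3x + 4y) = 3·DFT(x) + 4·DFT(y)
= 3·[1, -5-4i, -3, -5+4i] + 4·[3, -3-2i, -5, -3+2i]

Computing element-wise:
Z[0] = 3·(1) + 4·(3) = 15
Z[1] = 3·(-5-4i) + 4·(-3-2i) = -27-20i
Z[2] = 3·(-3) + 4·(-5) = -29
Z[3] = 3·(-5+4i) + 4·(-3+2i) = -27+20i

DFT(3x + 4y) = 3·X + 4·Y = [15, -27-20i, -29, -27+20i]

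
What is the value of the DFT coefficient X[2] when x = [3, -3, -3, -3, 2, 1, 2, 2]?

X[2] = Σ(n=0 to 7) x[n] · ω_8^(2n) where ω_8 = e^(-2πi/8)
= (3)·ω_8^0 + (-3)·ω_8^2 + (-3)·ω_8^4 + (-3)·ω_8^6 + (2)·ω_8^8 + (1)·ω_8^10 + (2)·ω_8^12 + (2)·ω_8^14

X[2] = 6+1i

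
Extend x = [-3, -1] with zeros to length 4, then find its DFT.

Original 2-point DFT: [-4, -2]
Zero-padded 4-point DFT provides frequency interpolation.

DFT_4([x, 0, ...]) = [-4, -3+1i, -2, -3-1i]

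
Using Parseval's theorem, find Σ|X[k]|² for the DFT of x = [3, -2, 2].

Parseval: Σ|x[n]|² = (1/N)Σ|X[k]|², so Σ|X[k]|² = N·Σ|x[n]|² = 3·17.0000

Σ|X[k]|² = N·Σ|x[n]|² = 3·17.0000 = 51.0000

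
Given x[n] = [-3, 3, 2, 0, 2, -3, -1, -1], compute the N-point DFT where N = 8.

X[k] = Σ(n=0 to 7) x[n] · ω_8^(nk)
where ω_8 = e^(-2πi/8)

Computing each X[k]:
X[0] = -1
X[1] = -1.4645-7.9497i
X[2] = -2-1i
X[3] = -8.5355-1.9497i
X[4] = 1
X[5] = -8.5355+1.9497i
X[6] = -2+1i
X[7] = -1.4645+7.9497i

X = [-1, -1.4645-7.9497i, -2-1i, -8.5355-1.9497i, 1, -8.5355+1.9497i, -2+1i, -1.4645+7.9497i]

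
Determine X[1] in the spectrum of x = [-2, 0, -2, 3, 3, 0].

X[1] = Σ(n=0 to 5) x[n] · ω_6^(1n) where ω_6 = e^(-2πi/6)
= (-2)·ω_6^0 + (0)·ω_6^1 + (-2)·ω_6^2 + (3)·ω_6^3 + (3)·ω_6^4 + (0)·ω_6^5

X[1] = -5.5000+4.3301i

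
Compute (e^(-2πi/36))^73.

Since ω_36^36 = 1, powers reduce modulo 36.
73 mod 36 = 1
So ω_36^73 = ω_36^1 = e^(-2πi·1/36)

ω_36^73 = ω_36^1 = 0.9848-0.1736i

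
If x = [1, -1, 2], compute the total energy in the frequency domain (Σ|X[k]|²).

Parseval: Σ|x[n]|² = (1/N)Σ|X[k]|², so Σ|X[k]|² = N·Σ|x[n]|² = 3·6.0000

Σ|X[k]|² = N·Σ|x[n]|² = 3·6.0000 = 18.0000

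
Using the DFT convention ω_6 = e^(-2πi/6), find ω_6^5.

ω_6^5 = e^(-2πi·5/6)
= cos(-2π·5/6) + i·sin(-2π·5/6)
= cos(-10π/6) + i·sin(-10π/6)

ω_6^5 = cos(-10π/6) + i·sin(-10π/6) = 0.5000+0.8660i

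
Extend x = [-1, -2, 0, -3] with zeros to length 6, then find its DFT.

Original 4-point DFT: [-6, -1-1i, 4, -1+1i]
Zero-padded 6-point DFT provides frequency interpolation.

DFT_6([x, 0, ...]) = [-6, 1.0000+1.7321i, -3.0000+1.7321i, 4, -3.0000-1.7321i, 1.0000-1.7321i]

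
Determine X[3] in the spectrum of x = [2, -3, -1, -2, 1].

X[3] = Σ(n=0 to 4) x[n] · ω_5^(3n) where ω_5 = e^(-2πi/5)
= (2)·ω_5^0 + (-3)·ω_5^3 + (-1)·ω_5^6 + (-2)·ω_5^9 + (1)·ω_5^12

X[3] = 2.6910-3.3022i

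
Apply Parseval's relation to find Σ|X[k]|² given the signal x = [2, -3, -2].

Parseval: Σ|x[n]|² = (1/N)Σ|X[k]|², so Σ|X[k]|² = N·Σ|x[n]|² = 3·17.0000

Σ|X[k]|² = N·Σ|x[n]|² = 3·17.0000 = 51.0000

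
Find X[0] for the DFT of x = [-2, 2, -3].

X[0] = Σ(n=0 to 2) x[n] · ω_3^0 = Σ x[n]
= (-2) + (2) + (-3)

X[0] = -3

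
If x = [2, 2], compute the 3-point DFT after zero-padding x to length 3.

Original 2-point DFT: [4, 0]
Zero-padded 3-point DFT provides frequency interpolation.

DFT_3([x, 0, ...]) = [4, 1.0000-1.7321i, 1.0000+1.7321i]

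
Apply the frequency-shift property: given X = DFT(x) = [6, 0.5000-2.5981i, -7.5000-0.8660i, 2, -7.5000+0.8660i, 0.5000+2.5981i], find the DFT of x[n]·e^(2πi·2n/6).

Modulation property: DFT(ω_6^(-2n)·x[n]) = X[(k-2) mod 6], so circularly shift X by 2 positions.

X[k-2] = [-7.5000+0.8660i, 0.5000+2.5981i, 6, 0.5000-2.5981i, -7.5000-0.8660i, 2]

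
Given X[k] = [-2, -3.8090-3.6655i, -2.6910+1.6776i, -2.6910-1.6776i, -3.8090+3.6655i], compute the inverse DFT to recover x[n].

x[n] = (1/5) Σ(k=0 to 4) X[k] · e^(2πikn/5)

Computing each x[n]:
x[0] = -3
x[1] = 1
x[2] = 2
x[3] = -1
x[4] = -1

x = [-3, 1, 2, -1, -1]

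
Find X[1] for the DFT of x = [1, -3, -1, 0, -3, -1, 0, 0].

X[1] = Σ(n=0 to 7) x[n] · ω_8^(1n) where ω_8 = e^(-2πi/8)
= (1)·ω_8^0 + (-3)·ω_8^1 + (-1)·ω_8^2 + (0)·ω_8^3 + (-3)·ω_8^4 + (-1)·ω_8^5 + (0)·ω_8^6 + (0)·ω_8^7

X[1] = 2.5858+2.4142i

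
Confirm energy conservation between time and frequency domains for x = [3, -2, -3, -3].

Time domain:
Σ|x[n]|² = |3|² + |-2|² + |-3|² + |-3|² = 31.0000

Frequency domain:
(1/4)Σ|X[k]|² = (1/4)(|-5|² + |6-1i|² + |5|² + |6+1i|²) = (1/4)·124.0000 = 31.0000

Both sides agree, confirming Parseval's theorem.

Σ|x[n]|² = (1/N)Σ|X[k]|² = 31.0000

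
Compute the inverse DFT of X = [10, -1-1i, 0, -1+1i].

x[n] = (1/4) Σ(k=0 to 3) X[k] · e^(2πikn/4)

Computing each x[n]:
x[0] = 2
x[1] = 3
x[2] = 3
x[3] = 2

x = [2, 3, 3, 2]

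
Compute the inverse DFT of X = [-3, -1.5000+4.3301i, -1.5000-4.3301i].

x[n] = (1/3) Σ(k=0 to 2) X[k] · e^(2πikn/3)

Computing each x[n]:
x[0] = -2
x[1] = -3
x[2] = 2

x = [-2, -3, 2]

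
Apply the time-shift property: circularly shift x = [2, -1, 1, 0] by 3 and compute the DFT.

Time shift by 3: X_shifted[k] = ω_4^(3k) · X[k]
Shifted x = [-1, 1, 0, 2]

DFT(x[n-3]) = [2, -1+1i, -4, -1-1i]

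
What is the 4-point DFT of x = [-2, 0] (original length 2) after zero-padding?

Original 2-point DFT: [-2, -2]
Zero-padded 4-point DFT provides frequency interpolation.

DFT_4([x, 0, ...]) = [-2, -2, -2, -2]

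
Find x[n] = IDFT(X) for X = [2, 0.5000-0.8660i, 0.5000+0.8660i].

x[n] = (1/3) Σ(k=0 to 2) X[k] · e^(2πikn/3)

Computing each x[n]:
x[0] = 1
x[1] = 1
x[2] = 0

x = [1, 1, 0]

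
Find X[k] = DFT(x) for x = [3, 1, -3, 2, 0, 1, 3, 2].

X[k] = Σ(n=0 to 7) x[n] · ω_8^(nk)
where ω_8 = e^(-2πi/8)

Computing each X[k]:
X[0] = 9
X[1] = 3+6i
X[2] = 3+2i
X[3] = 3-6i
X[4] = -3
X[5] = 3+6i
X[6] = 3-2i
X[7] = 3-6i

X = [9, 3+6i, 3+2i, 3-6i, -3, 3+6i, 3-2i, 3-6i]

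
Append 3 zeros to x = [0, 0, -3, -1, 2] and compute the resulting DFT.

Original 5-point DFT: [-2, 3.8541+3.0777i, -2.8541-0.7265i, -2.8541+0.7265i, 3.8541-3.0777i]
Zero-padded 8-point DFT provides frequency interpolation.

DFT_8([x, 0, ...]) = [-2, -1.2929+3.7071i, 5-1i, -2.7071-2.2929i, 0, -2.7071+2.2929i, 5+1i, -1.2929-3.7071i]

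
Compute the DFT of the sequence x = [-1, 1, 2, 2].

X[k] = Σ(n=0 to 3) x[n] · ω_4^(nk)
where ω_4 = e^(-2πi/4)

Computing each X[k]:
X[0] = 4
X[1] = -3+1i
X[2] = -2
X[3] = -3-1i

X = [4, -3+1i, -2, -3-1i]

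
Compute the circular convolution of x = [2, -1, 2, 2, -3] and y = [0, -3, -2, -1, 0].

(x ⊛ y)[n] = Σ(m=0 to 4) x[m] · y[(n-m) mod 5]

Computing each output sample:
(x ⊛ y)[0] = 3
(x ⊛ y)[1] = -2
(x ⊛ y)[2] = 2
(x ⊛ y)[3] = -6
(x ⊛ y)[4] = -9

x ⊛ y = [3, -2, 2, -6, -9]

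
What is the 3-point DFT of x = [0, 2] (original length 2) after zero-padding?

Original 2-point DFT: [2, -2]
Zero-padded 3-point DFT provides frequency interpolation.

DFT_3([x, 0, ...]) = [2, -1.0000-1.7321i, -1.0000+1.7321i]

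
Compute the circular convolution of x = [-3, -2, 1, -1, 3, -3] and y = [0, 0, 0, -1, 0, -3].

(x ⊛ y)[n] = Σ(m=0 to 5) x[m] · y[(n-m) mod 6]

Computing each output sample:
(x ⊛ y)[0] = 7
(x ⊛ y)[1] = -6
(x ⊛ y)[2] = 6
(x ⊛ y)[3] = -6
(x ⊛ y)[4] = 11
(x ⊛ y)[5] = 8

x ⊛ y = [7, -6, 6, -6, 11, 8]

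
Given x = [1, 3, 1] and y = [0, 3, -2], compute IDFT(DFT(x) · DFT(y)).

(x ⊛ y)[n] = Σ(m=0 to 2) x[m] · y[(n-m) mod 3]

Computing each output sample:
(x ⊛ y)[0] = -3
(x ⊛ y)[1] = 1
(x ⊛ y)[2] = 7

x ⊛ y = [-3, 1, 7]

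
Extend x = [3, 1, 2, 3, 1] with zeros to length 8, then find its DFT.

Original 5-point DFT: [10, -0.4271+0.5878i, 2.9271-0.9511i, 2.9271+0.9511i, -0.4271-0.5878i]
Zero-padded 8-point DFT provides frequency interpolation.

DFT_8([x, 0, ...]) = [10, 0.5858-4.8284i, 2+2i, 3.4142-0.8284i, 2, 3.4142+0.8284i, 2-2i, 0.5858+4.8284i]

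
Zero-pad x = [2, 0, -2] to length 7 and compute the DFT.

Original 3-point DFT: [0, 3.0000-1.7321i, 3.0000+1.7321i]
Zero-padded 7-point DFT provides frequency interpolation.

DFT_7([x, 0, ...]) = [0, 2.4450+1.9499i, 3.8019-0.8678i, 0.7530-1.5637i, 0.7530+1.5637i, 3.8019+0.8678i, 2.4450-1.9499i]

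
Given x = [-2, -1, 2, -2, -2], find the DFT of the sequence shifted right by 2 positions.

Time shift by 2: X_shifted[k] = ω_5^(2k) · X[k]
Shifted x = [-2, -2, -2, -1, 2]

DFT(x[n-2]) = [-5, 0.4271+4.3920i, -2.9271+1.4001i, -2.9271-1.4001i, 0.4271-4.3920i]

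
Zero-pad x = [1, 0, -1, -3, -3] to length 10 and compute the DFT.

Original 5-point DFT: [-6, 3.3090-4.0287i, 2.1910+0.1388i, 2.1910-0.1388i, 3.3090+4.0287i]
Zero-padded 10-point DFT provides frequency interpolation.

DFT_10([x, 0, ...]) = [-6, 4.0451+5.5676i, 3.3090-4.0287i, -1.5451+0.5020i, 2.1910+0.1388i, 0, 2.1910-0.1388i, -1.5451-0.5020i, 3.3090+4.0287i, 4.0451-5.5676i]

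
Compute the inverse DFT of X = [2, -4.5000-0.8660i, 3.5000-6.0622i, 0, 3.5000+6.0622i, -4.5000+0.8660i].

x[n] = (1/6) Σ(k=0 to 5) X[k] · e^(2πikn/6)

Computing each x[n]:
x[0] = 0
x[1] = 1
x[2] = -1
x[3] = 3
x[4] = 2
x[5] = -3

x = [0, 1, -1, 3, 2, -3]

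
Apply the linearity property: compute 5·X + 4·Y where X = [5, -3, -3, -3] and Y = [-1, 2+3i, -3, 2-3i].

By linearity: DFT(5x + 4y) = 5·DFT(x) + 4·DFT(y)
= 5·[5, -3, -3, -3] + 4·[-1, 2+3i, -3, 2-3i]

Computing element-wise:
Z[0] = 5·(5) + 4·(-1) = 21
Z[1] = 5·(-3) + 4·(2+3i) = -7+12i
Z[2] = 5·(-3) + 4·(-3) = -27
Z[3] = 5·(-3) + 4·(2-3i) = -7-12i

DFT(5x + 4y) = 5·X + 4·Y = [21, -7+12i, -27, -7-12i]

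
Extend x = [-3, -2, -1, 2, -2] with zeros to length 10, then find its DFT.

Original 5-point DFT: [-6, -5.0451+1.7634i, 0.5451-2.8532i, 0.5451+2.8532i, -5.0451-1.7634i]
Zero-padded 10-point DFT provides frequency interpolation.

DFT_10([x, 0, ...]) = [-6, -3.9271+1.4001i, -5.0451+1.7634i, -0.5729+4.3920i, 0.5451-2.8532i, -6, 0.5451+2.8532i, -0.5729-4.3920i, -5.0451-1.7634i, -3.9271-1.4001i]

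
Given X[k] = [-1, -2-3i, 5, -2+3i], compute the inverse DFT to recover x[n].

x[n] = (1/4) Σ(k=0 to 3) X[k] · e^(2πikn/4)

Computing each x[n]:
x[0] = 0
x[1] = 0
x[2] = 2
x[3] = -3

x = [0, 0, 2, -3]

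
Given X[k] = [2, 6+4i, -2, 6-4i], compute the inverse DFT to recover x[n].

x[n] = (1/4) Σ(k=0 to 3) X[k] · e^(2πikn/4)

Computing each x[n]:
x[0] = 3
x[1] = -1
x[2] = -3
x[3] = 3

x = [3, -1, -3, 3]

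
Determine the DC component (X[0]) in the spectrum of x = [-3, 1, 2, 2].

X[0] = Σ(n=0 to 3) x[n] · ω_4^0 = Σ x[n]
= (-3) + (1) + (2) + (2)

X[0] = 2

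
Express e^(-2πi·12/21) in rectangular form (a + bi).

ω_21^12 = e^(-2πi·12/21)
= cos(-2π·12/21) + i·sin(-2π·12/21)
= cos(-24π/21) + i·sin(-24π/21)

ω_21^12 = cos(-24π/21) + i·sin(-24π/21) = -0.9010+0.4339i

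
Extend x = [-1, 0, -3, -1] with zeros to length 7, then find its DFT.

Original 4-point DFT: [-5, 2-1i, -3, 2+1i]
Zero-padded 7-point DFT provides frequency interpolation.

DFT_7([x, 0, ...]) = [-5, 0.5685+3.3587i, 1.0794-2.0835i, -2.6479-1.3706i, -2.6479+1.3706i, 1.0794+2.0835i, 0.5685-3.3587i]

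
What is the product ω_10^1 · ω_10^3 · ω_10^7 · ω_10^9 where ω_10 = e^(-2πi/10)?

The primitive 10th roots of unity are ω_10^k for k coprime to 10: k ∈ {1, 3, 7, 9}
Their product equals the constant term of the cyclotomic polynomial Φ_10(x) up to sign.
For n ≥ 3, the product of all primitive nth roots of unity is 1. (For n=1 it is 1; for n=2 it is -1.)

1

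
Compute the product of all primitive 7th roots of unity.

The primitive 7th roots of unity are ω_7^k for k coprime to 7: k ∈ {1, 2, 3, 4, 5, 6}
Their product equals the constant term of the cyclotomic polynomial Φ_7(x) up to sign.
For n ≥ 3, the product of all primitive nth roots of unity is 1. (For n=1 it is 1; for n=2 it is -1.)

1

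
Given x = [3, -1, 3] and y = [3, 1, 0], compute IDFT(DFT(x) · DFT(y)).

(x ⊛ y)[n] = Σ(m=0 to 2) x[m] · y[(n-m) mod 3]

Computing each output sample:
(x ⊛ y)[0] = 12
(x ⊛ y)[1] = 0
(x ⊛ y)[2] = 8

x ⊛ y = [12, 0, 8]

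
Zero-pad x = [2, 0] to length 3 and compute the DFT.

Original 2-point DFT: [2, 2]
Zero-padded 3-point DFT provides frequency interpolation.

DFT_3([x, 0, ...]) = [2, 2, 2]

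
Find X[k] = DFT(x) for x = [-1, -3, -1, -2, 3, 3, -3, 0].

X[k] = Σ(n=0 to 7) x[n] · ω_8^(nk)
where ω_8 = e^(-2πi/8)

Computing each X[k]:
X[0] = -4
X[1] = -6.8284+3.6569i
X[2] = 6-2i
X[3] = -1.1716+7.6569i
X[4] = 0
X[5] = -1.1716-7.6569i
X[6] = 6+2i
X[7] = -6.8284-3.6569i

X = [-4, -6.8284+3.6569i, 6-2i, -1.1716+7.6569i, 0, -1.1716-7.6569i, 6+2i, -6.8284-3.6569i]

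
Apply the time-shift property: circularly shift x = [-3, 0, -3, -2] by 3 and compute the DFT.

Time shift by 3: X_shifted[k] = ω_4^(3k) · X[k]
Shifted x = [0, -3, -2, -3]

DFT(x[n-3]) = [-8, 2, 4, 2]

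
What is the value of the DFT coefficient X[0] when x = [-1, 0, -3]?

X[0] = Σ(n=0 to 2) x[n] · ω_3^0 = Σ x[n]
= (-1) + (0) + (-3)

X[0] = -4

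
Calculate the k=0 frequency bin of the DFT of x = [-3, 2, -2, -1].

X[0] = Σ(n=0 to 3) x[n] · ω_4^0 = Σ x[n]
= (-3) + (2) + (-2) + (-1)

X[0] = -4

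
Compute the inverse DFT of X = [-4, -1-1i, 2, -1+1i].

x[n] = (1/4) Σ(k=0 to 3) X[k] · e^(2πikn/4)

Computing each x[n]:
x[0] = -1
x[1] = -1
x[2] = 0
x[3] = -2

x = [-1, -1, 0, -2]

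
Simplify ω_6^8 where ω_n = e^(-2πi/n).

Since ω_6^6 = 1, powers reduce modulo 6.
8 mod 6 = 2
So ω_6^8 = ω_6^2 = e^(-2πi·2/6)

ω_6^8 = ω_6^2 = -0.5000-0.8660i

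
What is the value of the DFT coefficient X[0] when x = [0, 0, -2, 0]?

X[0] = Σ(n=0 to 3) x[n] · ω_4^0 = Σ x[n]
= (0) + (0) + (-2) + (0)

X[0] = -2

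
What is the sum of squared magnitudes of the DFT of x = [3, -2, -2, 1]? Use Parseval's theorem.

Parseval: Σ|x[n]|² = (1/N)Σ|X[k]|², so Σ|X[k]|² = N·Σ|x[n]|² = 4·18.0000

Σ|X[k]|² = N·Σ|x[n]|² = 4·18.0000 = 72.0000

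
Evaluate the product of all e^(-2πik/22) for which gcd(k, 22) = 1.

The primitive 22nd roots of unity are ω_22^k for k coprime to 22: k ∈ {1, 3, 5, 7, 9, 13, 15, 17, 19, 21}
Their product equals the constant term of the cyclotomic polynomial Φ_22(x) up to sign.
For n ≥ 3, the product of all primitive nth roots of unity is 1. (For n=1 it is 1; for n=2 it is -1.)

1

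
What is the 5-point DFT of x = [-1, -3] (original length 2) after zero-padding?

Original 2-point DFT: [-4, 2]
Zero-padded 5-point DFT provides frequency interpolation.

DFT_5([x, 0, ...]) = [-4, -1.9271+2.8532i, 1.4271+1.7634i, 1.4271-1.7634i, -1.9271-2.8532i]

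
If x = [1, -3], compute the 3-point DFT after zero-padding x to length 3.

Original 2-point DFT: [-2, 4]
Zero-padded 3-point DFT provides frequency interpolation.

DFT_3([x, 0, ...]) = [-2, 2.5000+2.5981i, 2.5000-2.5981i]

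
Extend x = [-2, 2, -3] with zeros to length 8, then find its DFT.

Original 3-point DFT: [-3, -1.5000-4.3301i, -1.5000+4.3301i]
Zero-padded 8-point DFT provides frequency interpolation.

DFT_8([x, 0, ...]) = [-3, -0.5858+1.5858i, 1-2i, -3.4142-4.4142i, -7, -3.4142+4.4142i, 1+2i, -0.5858-1.5858i]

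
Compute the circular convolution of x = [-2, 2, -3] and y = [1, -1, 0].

(x ⊛ y)[n] = Σ(m=0 to 2) x[m] · y[(n-m) mod 3]

Computing each output sample:
(x ⊛ y)[0] = 1
(x ⊛ y)[1] = 4
(x ⊛ y)[2] = -5

x ⊛ y = [1, 4, -5]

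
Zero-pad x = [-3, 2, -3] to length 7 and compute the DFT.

Original 3-point DFT: [-4, -2.5000-4.3301i, -2.5000+4.3301i]
Zero-padded 7-point DFT provides frequency interpolation.

DFT_7([x, 0, ...]) = [-4, -1.0855+1.3611i, -0.7421-3.2515i, -6.6724-3.2133i, -6.6724+3.2133i, -0.7421+3.2515i, -1.0855-1.3611i]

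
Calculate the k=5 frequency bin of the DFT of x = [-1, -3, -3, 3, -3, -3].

X[5] = Σ(n=0 to 5) x[n] · ω_6^(5n) where ω_6 = e^(-2πi/6)
= (-1)·ω_6^0 + (-3)·ω_6^5 + (-3)·ω_6^10 + (3)·ω_6^15 + (-3)·ω_6^20 + (-3)·ω_6^25

X[5] = -4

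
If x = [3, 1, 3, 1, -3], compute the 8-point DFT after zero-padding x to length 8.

Original 5-point DFT: [5, -0.8541-4.9798i, 5.8541-0.4490i, 5.8541+0.4490i, -0.8541+4.9798i]
Zero-padded 8-point DFT provides frequency interpolation.

DFT_8([x, 0, ...]) = [5, 6.0000-4.4142i, -3, 6.0000+1.5858i, 1, 6.0000-1.5858i, -3, 6.0000+4.4142i]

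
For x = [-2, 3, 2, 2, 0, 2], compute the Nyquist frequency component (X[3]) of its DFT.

X[3] = Σ(n=0 to 5) x[n] · ω_6^(3n) where ω_6 = e^(-2πi/6)
= (-2)·ω_6^0 + (3)·ω_6^3 + (2)·ω_6^6 + (2)·ω_6^9 + (0)·ω_6^12 + (2)·ω_6^15

X[3] = -7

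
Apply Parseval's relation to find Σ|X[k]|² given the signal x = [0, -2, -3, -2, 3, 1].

Parseval: Σ|x[n]|² = (1/N)Σ|X[k]|², so Σ|X[k]|² = N·Σ|x[n]|² = 6·27.0000

Σ|X[k]|² = N·Σ|x[n]|² = 6·27.0000 = 162.0000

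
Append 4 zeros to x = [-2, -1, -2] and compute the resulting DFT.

Original 3-point DFT: [-5, -0.5000-0.8660i, -0.5000+0.8660i]
Zero-padded 7-point DFT provides frequency interpolation.

DFT_7([x, 0, ...]) = [-5, -2.1784+2.7317i, 0.0245+0.1072i, -2.3460-1.1298i, -2.3460+1.1298i, 0.0245-0.1072i, -2.1784-2.7317i]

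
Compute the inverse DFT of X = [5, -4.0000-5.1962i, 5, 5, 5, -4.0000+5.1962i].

x[n] = (1/6) Σ(k=0 to 5) X[k] · e^(2πikn/6)

Computing each x[n]:
x[0] = 2
x[1] = 0
x[2] = 3
x[3] = 3
x[4] = 0
x[5] = -3

x = [2, 0, 3, 3, 0, -3]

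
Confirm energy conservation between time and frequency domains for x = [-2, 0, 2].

Time domain:
Σ|x[n]|² = |-2|² + |0|² + |2|² = 8.0000

Frequency domain:
(1/3)Σ|X[k]|² = (1/3)(|0|² + |-3.0000+1.7321i|² + |-3.0000-1.7321i|²) = (1/3)·24.0000 = 8.0000

Both sides agree, confirming Parseval's theorem.

Σ|x[n]|² = (1/N)Σ|X[k]|² = 8.0000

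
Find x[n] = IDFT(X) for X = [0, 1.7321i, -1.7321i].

x[n] = (1/3) Σ(k=0 to 2) X[k] · e^(2πikn/3)

Computing each x[n]:
x[0] = 0
x[1] = -1
x[2] = 1

x = [0, -1, 1]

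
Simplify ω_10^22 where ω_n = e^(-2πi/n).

Since ω_10^10 = 1, powers reduce modulo 10.
22 mod 10 = 2
So ω_10^22 = ω_10^2 = e^(-2πi·2/10)

ω_10^22 = ω_10^2 = 0.3090-0.9511i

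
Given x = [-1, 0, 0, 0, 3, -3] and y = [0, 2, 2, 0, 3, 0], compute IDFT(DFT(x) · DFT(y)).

(x ⊛ y)[n] = Σ(m=0 to 5) x[m] · y[(n-m) mod 6]

Computing each output sample:
(x ⊛ y)[0] = 0
(x ⊛ y)[1] = -8
(x ⊛ y)[2] = 7
(x ⊛ y)[3] = -9
(x ⊛ y)[4] = -3
(x ⊛ y)[5] = 6

x ⊛ y = [0, -8, 7, -9, -3, 6]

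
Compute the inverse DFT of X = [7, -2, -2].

x[n] = (1/3) Σ(k=0 to 2) X[k] · e^(2πikn/3)

Computing each x[n]:
x[0] = 1
x[1] = 3
x[2] = 3

x = [1, 3, 3]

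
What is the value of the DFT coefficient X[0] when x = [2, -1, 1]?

X[0] = Σ(n=0 to 2) x[n] · ω_3^0 = Σ x[n]
= (2) + (-1) + (1)

X[0] = 2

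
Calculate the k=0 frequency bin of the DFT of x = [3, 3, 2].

X[0] = Σ(n=0 to 2) x[n] · ω_3^0 = Σ x[n]
= (3) + (3) + (2)

X[0] = 8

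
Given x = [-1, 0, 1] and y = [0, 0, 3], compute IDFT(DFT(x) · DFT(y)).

(x ⊛ y)[n] = Σ(m=0 to 2) x[m] · y[(n-m) mod 3]

Computing each output sample:
(x ⊛ y)[0] = 0
(x ⊛ y)[1] = 3
(x ⊛ y)[2] = -3

x ⊛ y = [0, 3, -3]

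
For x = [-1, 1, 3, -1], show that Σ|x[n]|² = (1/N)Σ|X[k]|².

Time domain:
Σ|x[n]|² = |-1|² + |1|² + |3|² + |-1|² = 12.0000

Frequency domain:
(1/4)Σ|X[k]|² = (1/4)(|2|² + |-4-2i|² + |2|² + |-4+2i|²) = (1/4)·48.0000 = 12.0000

Both sides agree, confirming Parseval's theorem.

Σ|x[n]|² = (1/N)Σ|X[k]|² = 12.0000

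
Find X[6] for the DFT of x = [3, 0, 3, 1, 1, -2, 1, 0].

X[6] = Σ(n=0 to 7) x[n] · ω_8^(6n) where ω_8 = e^(-2πi/8)
= (3)·ω_8^0 + (0)·ω_8^6 + (3)·ω_8^12 + (1)·ω_8^18 + (1)·ω_8^24 + (-2)·ω_8^30 + (1)·ω_8^36 + (0)·ω_8^42

X[6] = -3i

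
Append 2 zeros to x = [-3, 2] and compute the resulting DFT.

Original 2-point DFT: [-1, -5]
Zero-padded 4-point DFT provides frequency interpolation.

DFT_4([x, 0, ...]) = [-1, -3-2i, -5, -3+2i]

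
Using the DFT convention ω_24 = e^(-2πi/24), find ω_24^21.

ω_24^21 = e^(-2πi·21/24)
= cos(-2π·21/24) + i·sin(-2π·21/24)
= cos(-42π/24) + i·sin(-42π/24)

ω_24^21 = cos(-42π/24) + i·sin(-42π/24) = 0.7071+0.7071i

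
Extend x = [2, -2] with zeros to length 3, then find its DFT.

Original 2-point DFT: [0, 4]
Zero-padded 3-point DFT provides frequency interpolation.

DFT_3([x, 0, ...]) = [0, 3.0000+1.7321i, 3.0000-1.7321i]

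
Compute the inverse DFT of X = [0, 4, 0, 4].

x[n] = (1/4) Σ(k=0 to 3) X[k] · e^(2πikn/4)

Computing each x[n]:
x[0] = 2
x[1] = 0
x[2] = -2
x[3] = 0

x = [2, 0, -2, 0]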